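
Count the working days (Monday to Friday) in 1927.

260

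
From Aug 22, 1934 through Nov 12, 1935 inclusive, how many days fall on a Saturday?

Aug 22, 1934 is a Wednesday.
The range spans 448 days (inclusive of both endpoints).
448 = 7 × 64, so the span is exactly 64 full weeks.
Each full week contributes one Saturday: 64 so far.

64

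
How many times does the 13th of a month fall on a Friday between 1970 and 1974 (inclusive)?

Friday-the-13ths by year:
1970: Feb, Mar, Nov
1971: Aug
1972: Oct
1973: Apr, Jul
1974: Sep, Dec

9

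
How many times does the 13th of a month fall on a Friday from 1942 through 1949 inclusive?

Friday-the-13ths by year:
1942: Feb, Mar, Nov
1943: Aug
1944: Oct
1945: Apr, Jul
1946: Sep, Dec
1947: Jun
1948: Feb, Aug
1949: May

13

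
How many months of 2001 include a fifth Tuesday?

4

A month has five Tuesdays exactly when Tuesday falls within its first (length − 28) days.
Jan: 31 days, starts Mon → 5 of Mon, Tue, Wed ✓
Feb: 28 days, starts Thu → 5 of (none)
Mar: 31 days, starts Thu → 5 of Thu, Fri, Sat
Apr: 30 days, starts Sun → 5 of Sun, Mon
May: 31 days, starts Tue → 5 of Tue, Wed, Thu ✓
Jun: 30 days, starts Fri → 5 of Fri, Sat
Jul: 31 days, starts Sun → 5 of Sun, Mon, Tue ✓
Aug: 31 days, starts Wed → 5 of Wed, Thu, Fri
Sep: 30 days, starts Sat → 5 of Sat, Sun
Oct: 31 days, starts Mon → 5 of Mon, Tue, Wed ✓
Nov: 30 days, starts Thu → 5 of Thu, Fri
Dec: 31 days, starts Sat → 5 of Sat, Sun, Mon
Months with five Tuesdays: Jan, May, Jul, Oct.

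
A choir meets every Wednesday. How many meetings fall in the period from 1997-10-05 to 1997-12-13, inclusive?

1997-10-05 is a Sunday.
That's 70 days from start to end, counting both.
70 = 7 × 10, so the span is exactly 10 full weeks.
Each full week contributes one Wednesday: 10 so far.

10 Wednesdays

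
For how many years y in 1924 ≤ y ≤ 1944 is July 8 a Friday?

Day of week of July 8 in each year:
1924: Tue, 1925: Wed, 1926: Thu, 1927: Fri ✓, 1928: Sun, 1929: Mon, 1930: Tue, 1931: Wed, 1932: Fri ✓, 1933: Sat, 1934: Sun, 1935: Mon, 1936: Wed, 1937: Thu, 1938: Fri ✓, 1939: Sat, 1940: Mon, 1941: Tue, 1942: Wed, 1943: Thu, 1944: Sat
Fridays: 1927, 1932, 1938.

3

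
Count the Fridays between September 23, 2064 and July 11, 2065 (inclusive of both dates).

42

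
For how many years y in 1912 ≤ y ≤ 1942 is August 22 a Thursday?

5

Day of week of August 22 in each year:
1912: Thu ✓, 1913: Fri, 1914: Sat, 1915: Sun, 1916: Tue, 1917: Wed, 1918: Thu ✓, 1919: Fri, 1920: Sun, 1921: Mon, 1922: Tue, 1923: Wed, 1924: Fri, 1925: Sat, 1926: Sun, 1927: Mon, 1928: Wed, 1929: Thu ✓, 1930: Fri, 1931: Sat, 1932: Mon, 1933: Tue, 1934: Wed, 1935: Thu ✓, 1936: Sat, 1937: Sun, 1938: Mon, 1939: Tue, 1940: Thu ✓, 1941: Fri, 1942: Sat
Thursdays: 1912, 1918, 1929, 1935, 1940.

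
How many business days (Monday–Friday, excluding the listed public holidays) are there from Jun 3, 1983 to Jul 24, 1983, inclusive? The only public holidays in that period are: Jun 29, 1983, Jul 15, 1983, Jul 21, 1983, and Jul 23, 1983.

Jun 3, 1983 is a Friday.
The range spans 52 days (inclusive of both endpoints).
52 = 7 × 7 + 3, so there are 7 full weeks plus 3 extra days.
Each full week contributes 5 weekdays (Mon–Fri): 7 × 5 = 35.
The 3 extra days are Fri, Sat, Sun — 1 of them qualifies.
Total: 35 + 1 = 36.
Holidays: Jun 29, 1983 (Wed); Jul 15, 1983 (Fri); Jul 21, 1983 (Thu); Jul 23, 1983 (Sat).
3 of the 4 holidays fall on weekdays; the rest are weekends and were already excluded.
Business days: 36 − 3 = 33.

33 business days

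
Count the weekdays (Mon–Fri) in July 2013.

2013-07-01 is a Monday.
The range spans 31 days (inclusive of both endpoints).
31 = 7 × 4 + 3, so there are 4 full weeks plus 3 extra days.
Each full week contributes 5 weekdays (Mon–Fri): 4 × 5 = 20.
The 3 extra days are Mon, Tue, Wed — 3 of them qualify.
Total: 20 + 3 = 23.

23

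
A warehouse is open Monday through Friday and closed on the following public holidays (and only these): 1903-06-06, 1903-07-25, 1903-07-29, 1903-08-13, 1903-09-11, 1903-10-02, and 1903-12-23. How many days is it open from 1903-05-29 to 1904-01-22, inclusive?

1903-05-29 is a Friday.
From 1903-05-29 to 1904-01-22 is 239 days inclusive.
239 = 7 × 34 + 1, so there are 34 full weeks plus 1 extra day.
Each full week contributes 5 weekdays (Mon–Fri): 34 × 5 = 170.
The 1 extra day is Friday — 1 of them qualifies.
Total: 170 + 1 = 171.
Holidays: 1903-06-06 (Sat); 1903-07-25 (Sat); 1903-07-29 (Wed); 1903-08-13 (Thu); 1903-09-11 (Fri); 1903-10-02 (Fri); 1903-12-23 (Wed).
5 of the 7 holidays fall on weekdays; the rest are weekends and were already excluded.
Business days: 171 − 5 = 166.

166 working days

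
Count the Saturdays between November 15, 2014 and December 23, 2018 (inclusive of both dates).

215 Saturdays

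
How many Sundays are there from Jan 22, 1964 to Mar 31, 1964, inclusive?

10 Sundays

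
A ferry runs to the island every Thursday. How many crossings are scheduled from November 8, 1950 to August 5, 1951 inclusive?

39

November 8, 1950 is a Wednesday.
From November 8, 1950 to August 5, 1951 is 271 days inclusive.
271 = 7 × 38 + 5, so there are 38 full weeks plus 5 extra days.
Each full week contributes one Thursday: 38 so far.
The 5 extra days are Wednesday, Thursday, Friday, Saturday, Sunday — 1 of them qualifies.
Total: 38 + 1 = 39.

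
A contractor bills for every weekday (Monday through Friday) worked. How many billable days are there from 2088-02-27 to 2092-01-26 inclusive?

1021 weekdays

2088-02-27 is a Friday.
From 2088-02-27 to 2092-01-26 is 1430 days inclusive.
1430 = 7 × 204 + 2, so there are 204 full weeks plus 2 extra days.
Each full week contributes 5 weekdays (Mon–Fri): 204 × 5 = 1020.
The 2 extra days are Fri, Sat — 1 of them qualifies.
Total: 1020 + 1 = 1021.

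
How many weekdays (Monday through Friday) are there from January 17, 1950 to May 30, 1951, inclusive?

357

January 17, 1950 is a Tuesday.
That's 499 days from start to end, counting both.
499 = 7 × 71 + 2, so there are 71 full weeks plus 2 extra days.
Each full week contributes 5 weekdays (Mon–Fri): 71 × 5 = 355.
The 2 extra days are Tuesday, Wednesday — 2 of them qualify.
Total: 355 + 2 = 357.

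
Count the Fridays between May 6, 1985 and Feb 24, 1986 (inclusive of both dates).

May 6, 1985 is a Monday.
The range spans 295 days (inclusive of both endpoints).
295 = 7 × 42 + 1, so there are 42 full weeks plus 1 extra day.
Each full week contributes one Friday: 42 so far.
The 1 extra day is Mon — none qualify.
Total: 42 + 0 = 42.

42 Fridays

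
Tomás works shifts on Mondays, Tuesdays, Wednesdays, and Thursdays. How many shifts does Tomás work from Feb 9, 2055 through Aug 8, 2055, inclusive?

Feb 9, 2055 is a Tuesday.
From Feb 9, 2055 to Aug 8, 2055 is 181 days inclusive.
181 = 7 × 25 + 6, so there are 25 full weeks plus 6 extra days.
Each full week contributes 4 days from the set (Mon, Tue, Wed, Thu): 25 × 4 = 100.
The 6 extra days are Tuesday, Wednesday, Thursday, Friday, Saturday, Sunday — 3 of them qualify.
Total: 100 + 3 = 103.

103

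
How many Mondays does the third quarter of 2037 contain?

2037-07-01 is a Wednesday.
The range spans 92 days (inclusive of both endpoints).
92 = 7 × 13 + 1, so there are 13 full weeks plus 1 extra day.
Each full week contributes one Monday: 13 so far.
The 1 extra day is Wed — none qualify.
Total: 13 + 0 = 13.

13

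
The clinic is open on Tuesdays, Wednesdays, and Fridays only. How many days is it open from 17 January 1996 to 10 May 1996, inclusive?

50

17 January 1996 is a Wednesday.
From 17 January 1996 to 10 May 1996 is 115 days inclusive.
115 = 7 × 16 + 3, so there are 16 full weeks plus 3 extra days.
Each full week contributes 3 days from the set (Tue, Wed, Fri): 16 × 3 = 48.
The 3 extra days are Wednesday, Thursday, Friday — 2 of them qualify.
Total: 48 + 2 = 50.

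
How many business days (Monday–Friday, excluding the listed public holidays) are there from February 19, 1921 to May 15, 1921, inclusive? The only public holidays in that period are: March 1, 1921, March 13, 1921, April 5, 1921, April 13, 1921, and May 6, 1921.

56

February 19, 1921 is a Saturday.
The range spans 86 days (inclusive of both endpoints).
86 = 7 × 12 + 2, so there are 12 full weeks plus 2 extra days.
Each full week contributes 5 weekdays (Mon–Fri): 12 × 5 = 60.
The 2 extra days are Saturday, Sunday — none qualify.
Total: 60 + 0 = 60.
Holidays: March 1, 1921 (Tue); March 13, 1921 (Sun); April 5, 1921 (Tue); April 13, 1921 (Wed); May 6, 1921 (Fri).
4 of the 5 holidays fall on weekdays; the rest are weekends and were already excluded.
Business days: 60 − 4 = 56.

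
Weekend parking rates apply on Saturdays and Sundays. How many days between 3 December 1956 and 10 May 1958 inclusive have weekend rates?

3 December 1956 is a Monday.
From 3 December 1956 to 10 May 1958 is 524 days inclusive.
524 = 7 × 74 + 6, so there are 74 full weeks plus 6 extra days.
Each full week contributes 2 weekend days (Sat, Sun): 74 × 2 = 148.
The 6 extra days are Monday, Tuesday, Wednesday, Thursday, Friday, Saturday — 1 of them qualifies.
Total: 148 + 1 = 149.

149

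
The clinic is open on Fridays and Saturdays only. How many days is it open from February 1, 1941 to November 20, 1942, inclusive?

February 1, 1941 is a Saturday.
That's 658 days from start to end, counting both.
658 = 7 × 94, so the span is exactly 94 full weeks.
Each full week contributes 2 days from the set (Fri, Sat): 94 × 2 = 188.
Total: 188.

188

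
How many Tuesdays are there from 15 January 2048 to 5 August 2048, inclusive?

15 January 2048 is a Wednesday.
From 15 January 2048 to 5 August 2048 is 204 days inclusive.
204 = 7 × 29 + 1, so there are 29 full weeks plus 1 extra day.
Each full week contributes one Tuesday: 29 so far.
The 1 extra day is Wednesday — none qualify.
Total: 29 + 0 = 29.

29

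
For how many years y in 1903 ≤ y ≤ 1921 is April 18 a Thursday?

3

Day of week of April 18 in each year:
1903: Sat, 1904: Mon, 1905: Tue, 1906: Wed, 1907: Thu ✓, 1908: Sat, 1909: Sun, 1910: Mon, 1911: Tue, 1912: Thu ✓, 1913: Fri, 1914: Sat, 1915: Sun, 1916: Tue, 1917: Wed, 1918: Thu ✓, 1919: Fri, 1920: Sun, 1921: Mon
Thursdays: 1907, 1912, 1918.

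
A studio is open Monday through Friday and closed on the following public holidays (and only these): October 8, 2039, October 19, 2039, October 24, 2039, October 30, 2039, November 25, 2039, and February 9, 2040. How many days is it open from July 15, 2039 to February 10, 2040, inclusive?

July 15, 2039 is a Friday.
From July 15, 2039 to February 10, 2040 is 211 days inclusive.
211 = 7 × 30 + 1, so there are 30 full weeks plus 1 extra day.
Each full week contributes 5 weekdays (Mon–Fri): 30 × 5 = 150.
The 1 extra day is Friday — 1 of them qualifies.
Total: 150 + 1 = 151.
Holidays: October 8, 2039 (Sat); October 19, 2039 (Wed); October 24, 2039 (Mon); October 30, 2039 (Sun); November 25, 2039 (Fri); February 9, 2040 (Thu).
4 of the 6 holidays fall on weekdays; the rest are weekends and were already excluded.
Business days: 151 − 4 = 147.

147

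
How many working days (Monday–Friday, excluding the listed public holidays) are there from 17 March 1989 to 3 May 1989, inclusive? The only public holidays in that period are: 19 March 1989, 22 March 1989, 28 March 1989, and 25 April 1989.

17 March 1989 is a Friday.
From 17 March 1989 to 3 May 1989 is 48 days inclusive.
48 = 7 × 6 + 6, so there are 6 full weeks plus 6 extra days.
Each full week contributes 5 weekdays (Mon–Fri): 6 × 5 = 30.
The 6 extra days are Friday, Saturday, Sunday, Monday, Tuesday, Wednesday — 4 of them qualify.
Total: 30 + 4 = 34.
Holidays: 19 March 1989 (Sun); 22 March 1989 (Wed); 28 March 1989 (Tue); 25 April 1989 (Tue).
3 of the 4 holidays fall on weekdays; the rest are weekends and were already excluded.
Business days: 34 − 3 = 31.

31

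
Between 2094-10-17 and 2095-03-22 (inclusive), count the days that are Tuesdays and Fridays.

45

2094-10-17 is a Sunday.
The range spans 157 days (inclusive of both endpoints).
157 = 7 × 22 + 3, so there are 22 full weeks plus 3 extra days.
Each full week contributes 2 days from the set (Tue, Fri): 22 × 2 = 44.
The 3 extra days are Sunday, Monday, Tuesday — 1 of them qualifies.
Total: 44 + 1 = 45.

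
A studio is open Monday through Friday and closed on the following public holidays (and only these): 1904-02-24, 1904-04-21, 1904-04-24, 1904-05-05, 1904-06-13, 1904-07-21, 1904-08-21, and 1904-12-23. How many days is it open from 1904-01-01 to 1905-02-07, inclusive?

282 business days

1904-01-01 is a Friday.
That's 404 days from start to end, counting both.
404 = 7 × 57 + 5, so there are 57 full weeks plus 5 extra days.
Each full week contributes 5 weekdays (Mon–Fri): 57 × 5 = 285.
The 5 extra days are Friday, Saturday, Sunday, Monday, Tuesday — 3 of them qualify.
Total: 285 + 3 = 288.
Holidays: 1904-02-24 (Wed); 1904-04-21 (Thu); 1904-04-24 (Sun); 1904-05-05 (Thu); 1904-06-13 (Mon); 1904-07-21 (Thu); 1904-08-21 (Sun); 1904-12-23 (Fri).
6 of the 8 holidays fall on weekdays; the rest are weekends and were already excluded.
Business days: 288 − 6 = 282.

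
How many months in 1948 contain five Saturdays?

A month has five Saturdays exactly when Saturday falls within its first (length − 28) days.
Jan: 31 days, starts Thu → 5 of Thu, Fri, Sat ✓
Feb: 29 days, starts Sun → 5 of Sun
Mar: 31 days, starts Mon → 5 of Mon, Tue, Wed
Apr: 30 days, starts Thu → 5 of Thu, Fri
May: 31 days, starts Sat → 5 of Sat, Sun, Mon ✓
Jun: 30 days, starts Tue → 5 of Tue, Wed
Jul: 31 days, starts Thu → 5 of Thu, Fri, Sat ✓
Aug: 31 days, starts Sun → 5 of Sun, Mon, Tue
Sep: 30 days, starts Wed → 5 of Wed, Thu
Oct: 31 days, starts Fri → 5 of Fri, Sat, Sun ✓
Nov: 30 days, starts Mon → 5 of Mon, Tue
Dec: 31 days, starts Wed → 5 of Wed, Thu, Fri
Months with five Saturdays: Jan, May, Jul, Oct.

4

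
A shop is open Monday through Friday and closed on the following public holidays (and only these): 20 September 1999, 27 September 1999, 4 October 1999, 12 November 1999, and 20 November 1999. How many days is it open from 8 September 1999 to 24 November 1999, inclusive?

8 September 1999 is a Wednesday.
From 8 September 1999 to 24 November 1999 is 78 days inclusive.
78 = 7 × 11 + 1, so there are 11 full weeks plus 1 extra day.
Each full week contributes 5 weekdays (Mon–Fri): 11 × 5 = 55.
The 1 extra day is Wednesday — 1 of them qualifies.
Total: 55 + 1 = 56.
Holidays: 20 September 1999 (Mon); 27 September 1999 (Mon); 4 October 1999 (Mon); 12 November 1999 (Fri); 20 November 1999 (Sat).
4 of the 5 holidays fall on weekdays; the rest are weekends and were already excluded.
Business days: 56 − 4 = 52.

52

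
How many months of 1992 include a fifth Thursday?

A month has five Thursdays exactly when Thursday falls within its first (length − 28) days.
Jan: 31 days, starts Wed → 5 of Wed, Thu, Fri ✓
Feb: 29 days, starts Sat → 5 of Sat
Mar: 31 days, starts Sun → 5 of Sun, Mon, Tue
Apr: 30 days, starts Wed → 5 of Wed, Thu ✓
May: 31 days, starts Fri → 5 of Fri, Sat, Sun
Jun: 30 days, starts Mon → 5 of Mon, Tue
Jul: 31 days, starts Wed → 5 of Wed, Thu, Fri ✓
Aug: 31 days, starts Sat → 5 of Sat, Sun, Mon
Sep: 30 days, starts Tue → 5 of Tue, Wed
Oct: 31 days, starts Thu → 5 of Thu, Fri, Sat ✓
Nov: 30 days, starts Sun → 5 of Sun, Mon
Dec: 31 days, starts Tue → 5 of Tue, Wed, Thu ✓
Months with five Thursdays: Jan, Apr, Jul, Oct, Dec.

5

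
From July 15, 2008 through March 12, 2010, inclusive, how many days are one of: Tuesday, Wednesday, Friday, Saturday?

July 15, 2008 is a Tuesday.
The range spans 606 days (inclusive of both endpoints).
606 = 7 × 86 + 4, so there are 86 full weeks plus 4 extra days.
Each full week contributes 4 days from the set (Tue, Wed, Fri, Sat): 86 × 4 = 344.
The 4 extra days are Tuesday, Wednesday, Thursday, Friday — 3 of them qualify.
Total: 344 + 3 = 347.

347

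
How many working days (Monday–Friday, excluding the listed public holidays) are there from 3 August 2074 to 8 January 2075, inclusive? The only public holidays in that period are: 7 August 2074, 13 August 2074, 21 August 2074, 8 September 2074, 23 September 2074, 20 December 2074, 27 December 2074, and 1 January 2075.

107

3 August 2074 is a Friday.
From 3 August 2074 to 8 January 2075 is 159 days inclusive.
159 = 7 × 22 + 5, so there are 22 full weeks plus 5 extra days.
Each full week contributes 5 weekdays (Mon–Fri): 22 × 5 = 110.
The 5 extra days are Fri, Sat, Sun, Mon, Tue — 3 of them qualify.
Total: 110 + 3 = 113.
Holidays: 7 August 2074 (Tue); 13 August 2074 (Mon); 21 August 2074 (Tue); 8 September 2074 (Sat); 23 September 2074 (Sun); 20 December 2074 (Thu); 27 December 2074 (Thu); 1 January 2075 (Tue).
6 of the 8 holidays fall on weekdays; the rest are weekends and were already excluded.
Business days: 113 − 6 = 107.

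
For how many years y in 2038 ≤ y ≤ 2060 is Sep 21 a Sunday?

Day of week of September 21 in each year:
2038: Tue, 2039: Wed, 2040: Fri, 2041: Sat, 2042: Sun ✓, 2043: Mon, 2044: Wed, 2045: Thu, 2046: Fri, 2047: Sat, 2048: Mon, 2049: Tue, 2050: Wed, 2051: Thu, 2052: Sat, 2053: Sun ✓, 2054: Mon, 2055: Tue, 2056: Thu, 2057: Fri, 2058: Sat, 2059: Sun ✓, 2060: Tue
Sundays: 2042, 2053, 2059.

3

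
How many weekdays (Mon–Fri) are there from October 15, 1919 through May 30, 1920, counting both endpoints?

163

October 15, 1919 is a Wednesday.
From October 15, 1919 to May 30, 1920 is 229 days inclusive.
229 = 7 × 32 + 5, so there are 32 full weeks plus 5 extra days.
Each full week contributes 5 weekdays (Mon–Fri): 32 × 5 = 160.
The 5 extra days are Wed, Thu, Fri, Sat, Sun — 3 of them qualify.
Total: 160 + 3 = 163.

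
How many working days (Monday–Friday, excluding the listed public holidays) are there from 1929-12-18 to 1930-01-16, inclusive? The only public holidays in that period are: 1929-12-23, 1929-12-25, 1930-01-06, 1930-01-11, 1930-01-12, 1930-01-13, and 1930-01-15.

17

1929-12-18 is a Wednesday.
The range spans 30 days (inclusive of both endpoints).
30 = 7 × 4 + 2, so there are 4 full weeks plus 2 extra days.
Each full week contributes 5 weekdays (Mon–Fri): 4 × 5 = 20.
The 2 extra days are Wed, Thu — 2 of them qualify.
Total: 20 + 2 = 22.
Holidays: 1929-12-23 (Mon); 1929-12-25 (Wed); 1930-01-06 (Mon); 1930-01-11 (Sat); 1930-01-12 (Sun); 1930-01-13 (Mon); 1930-01-15 (Wed).
5 of the 7 holidays fall on weekdays; the rest are weekends and were already excluded.
Business days: 22 − 5 = 17.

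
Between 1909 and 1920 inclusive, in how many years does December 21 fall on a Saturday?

2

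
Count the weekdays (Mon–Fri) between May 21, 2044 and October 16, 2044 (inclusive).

May 21, 2044 is a Saturday.
From May 21, 2044 to October 16, 2044 is 149 days inclusive.
149 = 7 × 21 + 2, so there are 21 full weeks plus 2 extra days.
Each full week contributes 5 weekdays (Mon–Fri): 21 × 5 = 105.
The 2 extra days are Saturday, Sunday — none qualify.
Total: 105 + 0 = 105.

105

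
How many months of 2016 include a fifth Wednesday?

4

A month has five Wednesdays exactly when Wednesday falls within its first (length − 28) days.
Jan: 31 days, starts Fri → 5 of Fri, Sat, Sun
Feb: 29 days, starts Mon → 5 of Mon
Mar: 31 days, starts Tue → 5 of Tue, Wed, Thu ✓
Apr: 30 days, starts Fri → 5 of Fri, Sat
May: 31 days, starts Sun → 5 of Sun, Mon, Tue
Jun: 30 days, starts Wed → 5 of Wed, Thu ✓
Jul: 31 days, starts Fri → 5 of Fri, Sat, Sun
Aug: 31 days, starts Mon → 5 of Mon, Tue, Wed ✓
Sep: 30 days, starts Thu → 5 of Thu, Fri
Oct: 31 days, starts Sat → 5 of Sat, Sun, Mon
Nov: 30 days, starts Tue → 5 of Tue, Wed ✓
Dec: 31 days, starts Thu → 5 of Thu, Fri, Sat
Months with five Wednesdays: Mar, Jun, Aug, Nov.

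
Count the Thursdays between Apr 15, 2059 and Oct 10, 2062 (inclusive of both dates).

Apr 15, 2059 is a Tuesday.
From Apr 15, 2059 to Oct 10, 2062 is 1275 days inclusive.
1275 = 7 × 182 + 1, so there are 182 full weeks plus 1 extra day.
Each full week contributes one Thursday: 182 so far.
The 1 extra day is Tue — none qualify.
Total: 182 + 0 = 182.

182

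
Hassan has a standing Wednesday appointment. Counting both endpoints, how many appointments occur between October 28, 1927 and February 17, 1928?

October 28, 1927 is a Friday.
From October 28, 1927 to February 17, 1928 is 113 days inclusive.
113 = 7 × 16 + 1, so there are 16 full weeks plus 1 extra day.
Each full week contributes one Wednesday: 16 so far.
The 1 extra day is Fri — none qualify.
Total: 16 + 0 = 16.

16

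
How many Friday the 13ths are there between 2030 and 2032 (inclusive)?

5

Friday-the-13ths by year:
2030: Sep, Dec
2031: Jun
2032: Feb, Aug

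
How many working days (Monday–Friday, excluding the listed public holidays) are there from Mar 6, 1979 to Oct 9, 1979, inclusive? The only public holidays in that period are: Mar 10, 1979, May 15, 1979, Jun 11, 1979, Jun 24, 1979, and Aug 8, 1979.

Mar 6, 1979 is a Tuesday.
That's 218 days from start to end, counting both.
218 = 7 × 31 + 1, so there are 31 full weeks plus 1 extra day.
Each full week contributes 5 weekdays (Mon–Fri): 31 × 5 = 155.
The 1 extra day is Tue — 1 of them qualifies.
Total: 155 + 1 = 156.
Holidays: Mar 10, 1979 (Sat); May 15, 1979 (Tue); Jun 11, 1979 (Mon); Jun 24, 1979 (Sun); Aug 8, 1979 (Wed).
3 of the 5 holidays fall on weekdays; the rest are weekends and were already excluded.
Business days: 156 − 3 = 153.

153 working days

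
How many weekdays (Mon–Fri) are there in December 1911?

December 1, 1911 is a Friday.
The range spans 31 days (inclusive of both endpoints).
31 = 7 × 4 + 3, so there are 4 full weeks plus 3 extra days.
Each full week contributes 5 weekdays (Mon–Fri): 4 × 5 = 20.
The 3 extra days are Fri, Sat, Sun — 1 of them qualifies.
Total: 20 + 1 = 21.

21 weekdays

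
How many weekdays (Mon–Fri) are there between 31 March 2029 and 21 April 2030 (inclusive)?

275 weekdays

31 March 2029 is a Saturday.
That's 387 days from start to end, counting both.
387 = 7 × 55 + 2, so there are 55 full weeks plus 2 extra days.
Each full week contributes 5 weekdays (Mon–Fri): 55 × 5 = 275.
The 2 extra days are Saturday, Sunday — none qualify.
Total: 275 + 0 = 275.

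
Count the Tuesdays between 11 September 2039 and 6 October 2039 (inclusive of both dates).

11 September 2039 is a Sunday.
The range spans 26 days (inclusive of both endpoints).
26 = 7 × 3 + 5, so there are 3 full weeks plus 5 extra days.
Each full week contributes one Tuesday: 3 so far.
The 5 extra days are Sunday, Monday, Tuesday, Wednesday, Thursday — 1 of them qualifies.
Total: 3 + 1 = 4.

4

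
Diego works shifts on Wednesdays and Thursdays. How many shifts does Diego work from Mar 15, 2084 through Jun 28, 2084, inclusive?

Mar 15, 2084 is a Wednesday.
From Mar 15, 2084 to Jun 28, 2084 is 106 days inclusive.
106 = 7 × 15 + 1, so there are 15 full weeks plus 1 extra day.
Each full week contributes 2 days from the set (Wed, Thu): 15 × 2 = 30.
The 1 extra day is Wednesday — 1 of them qualifies.
Total: 30 + 1 = 31.

31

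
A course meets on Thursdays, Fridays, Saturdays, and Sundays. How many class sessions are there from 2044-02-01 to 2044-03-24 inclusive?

29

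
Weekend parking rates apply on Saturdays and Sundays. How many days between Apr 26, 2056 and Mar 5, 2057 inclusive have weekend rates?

90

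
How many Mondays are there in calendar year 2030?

January 1, 2030 is a Tuesday.
From January 1, 2030 to December 31, 2030 is 365 days inclusive.
365 = 7 × 52 + 1, so there are 52 full weeks plus 1 extra day.
Each full week contributes one Monday: 52 so far.
The 1 extra day is Tue — none qualify.
Total: 52 + 0 = 52.

52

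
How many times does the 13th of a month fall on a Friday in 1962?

2

The 13th falls on a Friday when the month's 13th has weekday Fri.
Jan 13 is Sat; Feb 13 is Tue; Mar 13 is Tue; Apr 13 is Fri ✓; May 13 is Sun; Jun 13 is Wed; Jul 13 is Fri ✓; Aug 13 is Mon; Sep 13 is Thu; Oct 13 is Sat; Nov 13 is Tue; Dec 13 is Thu.
Friday the 13ths: Apr, Jul.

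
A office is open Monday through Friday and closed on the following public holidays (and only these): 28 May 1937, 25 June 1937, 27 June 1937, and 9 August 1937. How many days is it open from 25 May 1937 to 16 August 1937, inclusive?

25 May 1937 is a Tuesday.
That's 84 days from start to end, counting both.
84 = 7 × 12, so the span is exactly 12 full weeks.
Each full week contributes 5 weekdays (Mon–Fri): 12 × 5 = 60.
Total: 60.
Holidays: 28 May 1937 (Fri); 25 June 1937 (Fri); 27 June 1937 (Sun); 9 August 1937 (Mon).
3 of the 4 holidays fall on weekdays; the rest are weekends and were already excluded.
Business days: 60 − 3 = 57.

57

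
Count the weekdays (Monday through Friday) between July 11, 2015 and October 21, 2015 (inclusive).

73

July 11, 2015 is a Saturday.
From July 11, 2015 to October 21, 2015 is 103 days inclusive.
103 = 7 × 14 + 5, so there are 14 full weeks plus 5 extra days.
Each full week contributes 5 weekdays (Mon–Fri): 14 × 5 = 70.
The 5 extra days are Saturday, Sunday, Monday, Tuesday, Wednesday — 3 of them qualify.
Total: 70 + 3 = 73.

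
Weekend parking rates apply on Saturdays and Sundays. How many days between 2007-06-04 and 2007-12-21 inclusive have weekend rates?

56

2007-06-04 is a Monday.
The range spans 201 days (inclusive of both endpoints).
201 = 7 × 28 + 5, so there are 28 full weeks plus 5 extra days.
Each full week contributes 2 weekend days (Sat, Sun): 28 × 2 = 56.
The 5 extra days are Mon, Tue, Wed, Thu, Fri — none qualify.
Total: 56 + 0 = 56.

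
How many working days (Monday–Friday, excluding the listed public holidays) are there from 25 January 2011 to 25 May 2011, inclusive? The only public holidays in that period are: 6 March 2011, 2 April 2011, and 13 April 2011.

25 January 2011 is a Tuesday.
The range spans 121 days (inclusive of both endpoints).
121 = 7 × 17 + 2, so there are 17 full weeks plus 2 extra days.
Each full week contributes 5 weekdays (Mon–Fri): 17 × 5 = 85.
The 2 extra days are Tuesday, Wednesday — 2 of them qualify.
Total: 85 + 2 = 87.
Holidays: 6 March 2011 (Sun); 2 April 2011 (Sat); 13 April 2011 (Wed).
1 of the 3 holidays fall on weekdays; the rest are weekends and were already excluded.
Business days: 87 − 1 = 86.

86 working days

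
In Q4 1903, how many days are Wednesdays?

Oct 1, 1903 is a Thursday.
The range spans 92 days (inclusive of both endpoints).
92 = 7 × 13 + 1, so there are 13 full weeks plus 1 extra day.
Each full week contributes one Wednesday: 13 so far.
The 1 extra day is Thursday — none qualify.
Total: 13 + 0 = 13.

13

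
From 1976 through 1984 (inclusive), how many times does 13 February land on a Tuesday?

1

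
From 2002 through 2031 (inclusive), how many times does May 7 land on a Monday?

Day of week of May 7 in each year:
2002: Tue, 2003: Wed, 2004: Fri, 2005: Sat, 2006: Sun, 2007: Mon ✓, 2008: Wed, 2009: Thu, 2010: Fri, 2011: Sat, 2012: Mon ✓, 2013: Tue, 2014: Wed, 2015: Thu, 2016: Sat, 2017: Sun, 2018: Mon ✓, 2019: Tue, 2020: Thu, 2021: Fri, 2022: Sat, 2023: Sun, 2024: Tue, 2025: Wed, 2026: Thu, 2027: Fri, 2028: Sun, 2029: Mon ✓, 2030: Tue, 2031: Wed
Mondays: 2007, 2012, 2018, 2029.

4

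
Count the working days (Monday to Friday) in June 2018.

21 weekdays

Jun 1, 2018 is a Friday.
The range spans 30 days (inclusive of both endpoints).
30 = 7 × 4 + 2, so there are 4 full weeks plus 2 extra days.
Each full week contributes 5 weekdays (Mon–Fri): 4 × 5 = 20.
The 2 extra days are Friday, Saturday — 1 of them qualifies.
Total: 20 + 1 = 21.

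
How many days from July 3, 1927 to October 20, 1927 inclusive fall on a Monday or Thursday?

July 3, 1927 is a Sunday.
That's 110 days from start to end, counting both.
110 = 7 × 15 + 5, so there are 15 full weeks plus 5 extra days.
Each full week contributes 2 days from the set (Mon, Thu): 15 × 2 = 30.
The 5 extra days are Sun, Mon, Tue, Wed, Thu — 2 of them qualify.
Total: 30 + 2 = 32.

32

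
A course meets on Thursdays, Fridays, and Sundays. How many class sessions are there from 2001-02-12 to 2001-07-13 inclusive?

2001-02-12 is a Monday.
That's 152 days from start to end, counting both.
152 = 7 × 21 + 5, so there are 21 full weeks plus 5 extra days.
Each full week contributes 3 days from the set (Thu, Fri, Sun): 21 × 3 = 63.
The 5 extra days are Mon, Tue, Wed, Thu, Fri — 2 of them qualify.
Total: 63 + 2 = 65.

65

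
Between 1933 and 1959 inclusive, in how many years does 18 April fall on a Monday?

Day of week of April 18 in each year:
1933: Tue, 1934: Wed, 1935: Thu, 1936: Sat, 1937: Sun, 1938: Mon ✓, 1939: Tue, 1940: Thu, 1941: Fri, 1942: Sat, 1943: Sun, 1944: Tue, 1945: Wed, 1946: Thu, 1947: Fri, 1948: Sun, 1949: Mon ✓, 1950: Tue, 1951: Wed, 1952: Fri, 1953: Sat, 1954: Sun, 1955: Mon ✓, 1956: Wed, 1957: Thu, 1958: Fri, 1959: Sat
Mondays: 1938, 1949, 1955.

3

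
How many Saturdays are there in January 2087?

4

2087-01-01 is a Wednesday.
The range spans 31 days (inclusive of both endpoints).
31 = 7 × 4 + 3, so there are 4 full weeks plus 3 extra days.
Each full week contributes one Saturday: 4 so far.
The 3 extra days are Wed, Thu, Fri — none qualify.
Total: 4 + 0 = 4.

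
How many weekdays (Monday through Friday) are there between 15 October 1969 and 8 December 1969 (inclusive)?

15 October 1969 is a Wednesday.
From 15 October 1969 to 8 December 1969 is 55 days inclusive.
55 = 7 × 7 + 6, so there are 7 full weeks plus 6 extra days.
Each full week contributes 5 weekdays (Mon–Fri): 7 × 5 = 35.
The 6 extra days are Wed, Thu, Fri, Sat, Sun, Mon — 4 of them qualify.
Total: 35 + 4 = 39.

39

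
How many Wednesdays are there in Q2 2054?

2054-04-01 is a Wednesday.
The range spans 91 days (inclusive of both endpoints).
91 = 7 × 13, so the span is exactly 13 full weeks.
Each full week contributes one Wednesday: 13 so far.
Total: 13.

13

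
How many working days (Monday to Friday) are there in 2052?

1 January 2052 is a Monday.
From 1 January 2052 to 31 December 2052 is 366 days inclusive.
366 = 7 × 52 + 2, so there are 52 full weeks plus 2 extra days.
Each full week contributes 5 weekdays (Mon–Fri): 52 × 5 = 260.
The 2 extra days are Mon, Tue — 2 of them qualify.
Total: 260 + 2 = 262.

262 weekdays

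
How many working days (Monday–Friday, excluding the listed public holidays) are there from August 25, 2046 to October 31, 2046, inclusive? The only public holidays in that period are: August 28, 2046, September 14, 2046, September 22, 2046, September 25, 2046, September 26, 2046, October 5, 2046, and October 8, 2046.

42

August 25, 2046 is a Saturday.
From August 25, 2046 to October 31, 2046 is 68 days inclusive.
68 = 7 × 9 + 5, so there are 9 full weeks plus 5 extra days.
Each full week contributes 5 weekdays (Mon–Fri): 9 × 5 = 45.
The 5 extra days are Sat, Sun, Mon, Tue, Wed — 3 of them qualify.
Total: 45 + 3 = 48.
Holidays: August 28, 2046 (Tue); September 14, 2046 (Fri); September 22, 2046 (Sat); September 25, 2046 (Tue); September 26, 2046 (Wed); October 5, 2046 (Fri); October 8, 2046 (Mon).
6 of the 7 holidays fall on weekdays; the rest are weekends and were already excluded.
Business days: 48 − 6 = 42.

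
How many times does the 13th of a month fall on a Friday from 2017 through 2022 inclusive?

10

Friday-the-13ths by year:
2017: Jan, Oct
2018: Apr, Jul
2019: Sep, Dec
2020: Mar, Nov
2021: Aug
2022: May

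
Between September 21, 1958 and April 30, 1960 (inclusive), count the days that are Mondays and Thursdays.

September 21, 1958 is a Sunday.
From September 21, 1958 to April 30, 1960 is 588 days inclusive.
588 = 7 × 84, so the span is exactly 84 full weeks.
Each full week contributes 2 days from the set (Mon, Thu): 84 × 2 = 168.

168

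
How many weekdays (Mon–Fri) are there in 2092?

2092-01-01 is a Tuesday.
That's 366 days from start to end, counting both.
366 = 7 × 52 + 2, so there are 52 full weeks plus 2 extra days.
Each full week contributes 5 weekdays (Mon–Fri): 52 × 5 = 260.
The 2 extra days are Tuesday, Wednesday — 2 of them qualify.
Total: 260 + 2 = 262.

262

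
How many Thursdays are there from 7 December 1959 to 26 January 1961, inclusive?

60

7 December 1959 is a Monday.
From 7 December 1959 to 26 January 1961 is 417 days inclusive.
417 = 7 × 59 + 4, so there are 59 full weeks plus 4 extra days.
Each full week contributes one Thursday: 59 so far.
The 4 extra days are Mon, Tue, Wed, Thu — 1 of them qualifies.
Total: 59 + 1 = 60.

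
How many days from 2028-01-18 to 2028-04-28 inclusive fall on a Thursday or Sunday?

2028-01-18 is a Tuesday.
That's 102 days from start to end, counting both.
102 = 7 × 14 + 4, so there are 14 full weeks plus 4 extra days.
Each full week contributes 2 days from the set (Thu, Sun): 14 × 2 = 28.
The 4 extra days are Tuesday, Wednesday, Thursday, Friday — 1 of them qualifies.
Total: 28 + 1 = 29.

29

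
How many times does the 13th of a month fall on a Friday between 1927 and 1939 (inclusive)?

Friday-the-13ths by year:
1927: May
1928: Jan, Apr, Jul
1929: Sep, Dec
1930: Jun
1931: Feb, Mar, Nov
1932: May
1933: Jan, Oct
1934: Apr, Jul
1935: Sep, Dec
1936: Mar, Nov
1937: Aug
1938: May
1939: Jan, Oct

23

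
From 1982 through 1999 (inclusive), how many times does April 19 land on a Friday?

3

Day of week of April 19 in each year:
1982: Mon, 1983: Tue, 1984: Thu, 1985: Fri ✓, 1986: Sat, 1987: Sun, 1988: Tue, 1989: Wed, 1990: Thu, 1991: Fri ✓, 1992: Sun, 1993: Mon, 1994: Tue, 1995: Wed, 1996: Fri ✓, 1997: Sat, 1998: Sun, 1999: Mon
Fridays: 1985, 1991, 1996.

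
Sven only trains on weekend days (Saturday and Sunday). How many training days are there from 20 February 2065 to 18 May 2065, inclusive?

26

20 February 2065 is a Friday.
That's 88 days from start to end, counting both.
88 = 7 × 12 + 4, so there are 12 full weeks plus 4 extra days.
Each full week contributes 2 weekend days (Sat, Sun): 12 × 2 = 24.
The 4 extra days are Friday, Saturday, Sunday, Monday — 2 of them qualify.
Total: 24 + 2 = 26.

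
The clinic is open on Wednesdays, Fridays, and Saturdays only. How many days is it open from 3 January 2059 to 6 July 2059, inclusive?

3 January 2059 is a Friday.
From 3 January 2059 to 6 July 2059 is 185 days inclusive.
185 = 7 × 26 + 3, so there are 26 full weeks plus 3 extra days.
Each full week contributes 3 days from the set (Wed, Fri, Sat): 26 × 3 = 78.
The 3 extra days are Fri, Sat, Sun — 2 of them qualify.
Total: 78 + 2 = 80.

80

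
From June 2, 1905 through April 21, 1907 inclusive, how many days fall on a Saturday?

99 Saturdays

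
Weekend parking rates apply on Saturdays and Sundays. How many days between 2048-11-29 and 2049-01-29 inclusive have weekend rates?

17

2048-11-29 is a Sunday.
From 2048-11-29 to 2049-01-29 is 62 days inclusive.
62 = 7 × 8 + 6, so there are 8 full weeks plus 6 extra days.
Each full week contributes 2 weekend days (Sat, Sun): 8 × 2 = 16.
The 6 extra days are Sunday, Monday, Tuesday, Wednesday, Thursday, Friday — 1 of them qualifies.
Total: 16 + 1 = 17.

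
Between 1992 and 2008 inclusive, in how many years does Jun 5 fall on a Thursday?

Day of week of June 5 in each year:
1992: Fri, 1993: Sat, 1994: Sun, 1995: Mon, 1996: Wed, 1997: Thu ✓, 1998: Fri, 1999: Sat, 2000: Mon, 2001: Tue, 2002: Wed, 2003: Thu ✓, 2004: Sat, 2005: Sun, 2006: Mon, 2007: Tue, 2008: Thu ✓
Thursdays: 1997, 2003, 2008.

3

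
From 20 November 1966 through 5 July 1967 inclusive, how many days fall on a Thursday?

20 November 1966 is a Sunday.
That's 228 days from start to end, counting both.
228 = 7 × 32 + 4, so there are 32 full weeks plus 4 extra days.
Each full week contributes one Thursday: 32 so far.
The 4 extra days are Sunday, Monday, Tuesday, Wednesday — none qualify.
Total: 32 + 0 = 32.

32 Thursdays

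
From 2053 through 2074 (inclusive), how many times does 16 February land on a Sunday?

Day of week of February 16 in each year:
2053: Sun ✓, 2054: Mon, 2055: Tue, 2056: Wed, 2057: Fri, 2058: Sat, 2059: Sun ✓, 2060: Mon, 2061: Wed, 2062: Thu, 2063: Fri, 2064: Sat, 2065: Mon, 2066: Tue, 2067: Wed, 2068: Thu, 2069: Sat, 2070: Sun ✓, 2071: Mon, 2072: Tue, 2073: Thu, 2074: Fri
Sundays: 2053, 2059, 2070.

3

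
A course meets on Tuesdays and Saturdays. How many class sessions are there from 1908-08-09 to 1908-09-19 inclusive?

12

1908-08-09 is a Sunday.
That's 42 days from start to end, counting both.
42 = 7 × 6, so the span is exactly 6 full weeks.
Each full week contributes 2 days from the set (Tue, Sat): 6 × 2 = 12.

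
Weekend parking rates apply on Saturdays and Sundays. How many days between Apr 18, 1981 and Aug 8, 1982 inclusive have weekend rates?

Apr 18, 1981 is a Saturday.
That's 478 days from start to end, counting both.
478 = 7 × 68 + 2, so there are 68 full weeks plus 2 extra days.
Each full week contributes 2 weekend days (Sat, Sun): 68 × 2 = 136.
The 2 extra days are Sat, Sun — 2 of them qualify.
Total: 136 + 2 = 138.

138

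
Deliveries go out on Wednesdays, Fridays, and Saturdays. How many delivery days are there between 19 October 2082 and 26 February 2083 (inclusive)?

56

19 October 2082 is a Monday.
That's 131 days from start to end, counting both.
131 = 7 × 18 + 5, so there are 18 full weeks plus 5 extra days.
Each full week contributes 3 days from the set (Wed, Fri, Sat): 18 × 3 = 54.
The 5 extra days are Mon, Tue, Wed, Thu, Fri — 2 of them qualify.
Total: 54 + 2 = 56.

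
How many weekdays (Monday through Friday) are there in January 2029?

January 1, 2029 is a Monday.
From January 1, 2029 to January 31, 2029 is 31 days inclusive.
31 = 7 × 4 + 3, so there are 4 full weeks plus 3 extra days.
Each full week contributes 5 weekdays (Mon–Fri): 4 × 5 = 20.
The 3 extra days are Mon, Tue, Wed — 3 of them qualify.
Total: 20 + 3 = 23.

23 weekdays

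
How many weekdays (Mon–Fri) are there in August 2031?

1 August 2031 is a Friday.
That's 31 days from start to end, counting both.
31 = 7 × 4 + 3, so there are 4 full weeks plus 3 extra days.
Each full week contributes 5 weekdays (Mon–Fri): 4 × 5 = 20.
The 3 extra days are Friday, Saturday, Sunday — 1 of them qualifies.
Total: 20 + 1 = 21.

21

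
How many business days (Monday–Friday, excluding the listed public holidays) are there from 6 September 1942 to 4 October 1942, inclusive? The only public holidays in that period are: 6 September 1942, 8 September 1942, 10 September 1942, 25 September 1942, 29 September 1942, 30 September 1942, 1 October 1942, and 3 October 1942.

6 September 1942 is a Sunday.
That's 29 days from start to end, counting both.
29 = 7 × 4 + 1, so there are 4 full weeks plus 1 extra day.
Each full week contributes 5 weekdays (Mon–Fri): 4 × 5 = 20.
The 1 extra day is Sunday — none qualify.
Total: 20 + 0 = 20.
Holidays: 6 September 1942 (Sun); 8 September 1942 (Tue); 10 September 1942 (Thu); 25 September 1942 (Fri); 29 September 1942 (Tue); 30 September 1942 (Wed); 1 October 1942 (Thu); 3 October 1942 (Sat).
6 of the 8 holidays fall on weekdays; the rest are weekends and were already excluded.
Business days: 20 − 6 = 14.

14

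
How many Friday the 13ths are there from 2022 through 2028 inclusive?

Friday-the-13ths by year:
2022: May
2023: Jan, Oct
2024: Sep, Dec
2025: Jun
2026: Feb, Mar, Nov
2027: Aug
2028: Oct

11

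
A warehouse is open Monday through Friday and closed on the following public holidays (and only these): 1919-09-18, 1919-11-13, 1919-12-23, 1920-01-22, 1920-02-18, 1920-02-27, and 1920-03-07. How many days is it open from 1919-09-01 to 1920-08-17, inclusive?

246

1919-09-01 is a Monday.
From 1919-09-01 to 1920-08-17 is 352 days inclusive.
352 = 7 × 50 + 2, so there are 50 full weeks plus 2 extra days.
Each full week contributes 5 weekdays (Mon–Fri): 50 × 5 = 250.
The 2 extra days are Monday, Tuesday — 2 of them qualify.
Total: 250 + 2 = 252.
Holidays: 1919-09-18 (Thu); 1919-11-13 (Thu); 1919-12-23 (Tue); 1920-01-22 (Thu); 1920-02-18 (Wed); 1920-02-27 (Fri); 1920-03-07 (Sun).
6 of the 7 holidays fall on weekdays; the rest are weekends and were already excluded.
Business days: 252 − 6 = 246.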